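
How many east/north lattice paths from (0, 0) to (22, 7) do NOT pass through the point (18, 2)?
Number of paths = 1536840

Total paths from (0, 0) to (22, 7): C(29, 22) = 1560780. Paths through (18, 2): (paths (0, 0) → (18, 2)) × (paths (18, 2) → (22, 7)) = C(20, 18) · C(9, 4) = 190 · 126 = 23940. Avoidance count = 1560780 − 23940 = 1536840.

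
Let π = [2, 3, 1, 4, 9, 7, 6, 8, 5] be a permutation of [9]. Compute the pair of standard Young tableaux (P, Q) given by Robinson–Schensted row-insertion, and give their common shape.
P = [1, 3, 4, 5, 8] / [2, 6] / [7] / [9];  Q = [1, 2, 4, 5, 8] / [3, 6] / [7] / [9];  common shape = (5, 2, 1, 1)

Row-insert the values π_1, π_2, … into P one at a time, bumping the leftmost entry strictly greater than the inserted value down to the next row. The recording tableau Q records, in position (i, j), the step at which that cell was added to P.
  Insert 2 (step 1): P = [2];  Q = [1]
  Insert 3 (step 2): P = [2, 3];  Q = [1, 2]
  Insert 1 (step 3): P = [1, 3] / [2];  Q = [1, 2] / [3]
  Insert 4 (step 4): P = [1, 3, 4] / [2];  Q = [1, 2, 4] / [3]
  Insert 9 (step 5): P = [1, 3, 4, 9] / [2];  Q = [1, 2, 4, 5] / [3]
  Insert 7 (step 6): P = [1, 3, 4, 7] / [2, 9];  Q = [1, 2, 4, 5] / [3, 6]
  Insert 6 (step 7): P = [1, 3, 4, 6] / [2, 7] / [9];  Q = [1, 2, 4, 5] / [3, 6] / [7]
  Insert 8 (step 8): P = [1, 3, 4, 6, 8] / [2, 7] / [9];  Q = [1, 2, 4, 5, 8] / [3, 6] / [7]
  Insert 5 (step 9): P = [1, 3, 4, 5, 8] / [2, 6] / [7] / [9];  Q = [1, 2, 4, 5, 8] / [3, 6] / [7] / [9]
Final shape: (5, 2, 1, 1).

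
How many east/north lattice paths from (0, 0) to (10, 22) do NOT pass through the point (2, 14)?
Number of paths = 62967840

Total paths from (0, 0) to (10, 22): C(32, 10) = 64512240. Paths through (2, 14): (paths (0, 0) → (2, 14)) × (paths (2, 14) → (10, 22)) = C(16, 2) · C(16, 8) = 120 · 12870 = 1544400. Avoidance count = 64512240 − 1544400 = 62967840.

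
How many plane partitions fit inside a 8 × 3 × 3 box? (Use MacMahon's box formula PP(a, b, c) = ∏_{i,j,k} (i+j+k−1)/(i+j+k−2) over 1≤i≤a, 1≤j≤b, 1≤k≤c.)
PP(8, 3, 3) = 259545

Evaluate the triple product over i = 1..8, j = 1..3, k = 1..3. The factors are (2/1) · (3/2) · (4/3) · (3/2) · (4/3) · (5/4) · (4/3) · (5/4) · … (72 factors total). The numerators and denominators telescope so the product is an integer; carrying out the multiplication exactly gives PP(8, 3, 3) = 259545.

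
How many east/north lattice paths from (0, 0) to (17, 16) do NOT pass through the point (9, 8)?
Number of paths = 853933410

Total paths from (0, 0) to (17, 16): C(33, 17) = 1166803110. Paths through (9, 8): (paths (0, 0) → (9, 8)) × (paths (9, 8) → (17, 16)) = C(17, 9) · C(16, 8) = 24310 · 12870 = 312869700. Avoidance count = 1166803110 − 312869700 = 853933410.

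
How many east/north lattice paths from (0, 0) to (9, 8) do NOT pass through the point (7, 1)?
Number of paths = 24022

Total paths from (0, 0) to (9, 8): C(17, 9) = 24310. Paths through (7, 1): (paths (0, 0) → (7, 1)) × (paths (7, 1) → (9, 8)) = C(8, 7) · C(9, 2) = 8 · 36 = 288. Avoidance count = 24310 − 288 = 24022.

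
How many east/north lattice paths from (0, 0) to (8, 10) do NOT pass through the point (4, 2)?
Number of paths = 36333

Total paths from (0, 0) to (8, 10): C(18, 8) = 43758. Paths through (4, 2): (paths (0, 0) → (4, 2)) × (paths (4, 2) → (8, 10)) = C(6, 4) · C(12, 4) = 15 · 495 = 7425. Avoidance count = 43758 − 7425 = 36333.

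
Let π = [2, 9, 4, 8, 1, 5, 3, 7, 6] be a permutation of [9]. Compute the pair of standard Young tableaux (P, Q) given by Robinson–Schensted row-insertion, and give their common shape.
P = [1, 3, 5, 6] / [2, 4, 7] / [8] / [9];  Q = [1, 2, 4, 8] / [3, 6, 9] / [5] / [7];  common shape = (4, 3, 1, 1)

Row-insert the values π_1, π_2, … into P one at a time, bumping the leftmost entry strictly greater than the inserted value down to the next row. The recording tableau Q records, in position (i, j), the step at which that cell was added to P.
  Insert 2 (step 1): P = [2];  Q = [1]
  Insert 9 (step 2): P = [2, 9];  Q = [1, 2]
  Insert 4 (step 3): P = [2, 4] / [9];  Q = [1, 2] / [3]
  Insert 8 (step 4): P = [2, 4, 8] / [9];  Q = [1, 2, 4] / [3]
  Insert 1 (step 5): P = [1, 4, 8] / [2] / [9];  Q = [1, 2, 4] / [3] / [5]
  Insert 5 (step 6): P = [1, 4, 5] / [2, 8] / [9];  Q = [1, 2, 4] / [3, 6] / [5]
  Insert 3 (step 7): P = [1, 3, 5] / [2, 4] / [8] / [9];  Q = [1, 2, 4] / [3, 6] / [5] / [7]
  Insert 7 (step 8): P = [1, 3, 5, 7] / [2, 4] / [8] / [9];  Q = [1, 2, 4, 8] / [3, 6] / [5] / [7]
  Insert 6 (step 9): P = [1, 3, 5, 6] / [2, 4, 7] / [8] / [9];  Q = [1, 2, 4, 8] / [3, 6, 9] / [5] / [7]
Final shape: (4, 3, 1, 1).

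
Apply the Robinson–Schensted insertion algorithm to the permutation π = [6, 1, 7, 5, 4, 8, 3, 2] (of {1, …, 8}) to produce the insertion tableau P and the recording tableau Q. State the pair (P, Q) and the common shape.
P = [1, 2, 8] / [3, 7] / [4] / [5] / [6];  Q = [1, 3, 6] / [2, 4] / [5] / [7] / [8];  common shape = (3, 2, 1, 1, 1)

Row-insert the values π_1, π_2, … into P one at a time, bumping the leftmost entry strictly greater than the inserted value down to the next row. The recording tableau Q records, in position (i, j), the step at which that cell was added to P.
  Insert 6 (step 1): P = [6];  Q = [1]
  Insert 1 (step 2): P = [1] / [6];  Q = [1] / [2]
  Insert 7 (step 3): P = [1, 7] / [6];  Q = [1, 3] / [2]
  Insert 5 (step 4): P = [1, 5] / [6, 7];  Q = [1, 3] / [2, 4]
  Insert 4 (step 5): P = [1, 4] / [5, 7] / [6];  Q = [1, 3] / [2, 4] / [5]
  Insert 8 (step 6): P = [1, 4, 8] / [5, 7] / [6];  Q = [1, 3, 6] / [2, 4] / [5]
  Insert 3 (step 7): P = [1, 3, 8] / [4, 7] / [5] / [6];  Q = [1, 3, 6] / [2, 4] / [5] / [7]
  Insert 2 (step 8): P = [1, 2, 8] / [3, 7] / [4] / [5] / [6];  Q = [1, 3, 6] / [2, 4] / [5] / [7] / [8]
Final shape: (3, 2, 1, 1, 1).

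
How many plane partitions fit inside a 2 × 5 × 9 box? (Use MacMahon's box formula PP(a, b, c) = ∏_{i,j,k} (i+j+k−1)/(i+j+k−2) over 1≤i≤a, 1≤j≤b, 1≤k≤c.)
PP(2, 5, 9) = 1002001

Evaluate the triple product over i = 1..2, j = 1..5, k = 1..9. The factors are (2/1) · (3/2) · (4/3) · (5/4) · (6/5) · (7/6) · (8/7) · (9/8) · … (90 factors total). The numerators and denominators telescope so the product is an integer; carrying out the multiplication exactly gives PP(2, 5, 9) = 1002001.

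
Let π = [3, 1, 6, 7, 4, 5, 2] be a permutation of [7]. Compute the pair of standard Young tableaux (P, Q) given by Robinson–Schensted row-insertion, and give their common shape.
P = [1, 2, 5] / [3, 4, 7] / [6];  Q = [1, 3, 4] / [2, 5, 6] / [7];  common shape = (3, 3, 1)

Row-insert the values π_1, π_2, … into P one at a time, bumping the leftmost entry strictly greater than the inserted value down to the next row. The recording tableau Q records, in position (i, j), the step at which that cell was added to P.
  Insert 3 (step 1): P = [3];  Q = [1]
  Insert 1 (step 2): P = [1] / [3];  Q = [1] / [2]
  Insert 6 (step 3): P = [1, 6] / [3];  Q = [1, 3] / [2]
  Insert 7 (step 4): P = [1, 6, 7] / [3];  Q = [1, 3, 4] / [2]
  Insert 4 (step 5): P = [1, 4, 7] / [3, 6];  Q = [1, 3, 4] / [2, 5]
  Insert 5 (step 6): P = [1, 4, 5] / [3, 6, 7];  Q = [1, 3, 4] / [2, 5, 6]
  Insert 2 (step 7): P = [1, 2, 5] / [3, 4, 7] / [6];  Q = [1, 3, 4] / [2, 5, 6] / [7]
Final shape: (3, 3, 1).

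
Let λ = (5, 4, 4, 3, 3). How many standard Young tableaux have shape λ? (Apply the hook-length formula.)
# SYT of shape (5, 4, 4, 3, 3) = 8314020

Hook-length formula: f^λ = n! / Π hook(c), product over all cells c of the Young diagram. For λ = (5, 4, 4, 3, 3), n = 19 boxes. Hook lengths by row (left-to-right, top-to-bottom): [9, 8, 7, 4, 1]; [7, 6, 5, 2]; [6, 5, 4, 1]; [4, 3, 2]; [3, 2, 1]. Product of hooks = 14631321600. So f^λ = 19! / 14631321600 = 121645100408832000 / 14631321600 = 8314020.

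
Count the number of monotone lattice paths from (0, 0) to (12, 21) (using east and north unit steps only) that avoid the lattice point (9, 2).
Number of paths = 354732620

Total paths from (0, 0) to (12, 21): C(33, 12) = 354817320. Paths through (9, 2): (paths (0, 0) → (9, 2)) × (paths (9, 2) → (12, 21)) = C(11, 9) · C(22, 3) = 55 · 1540 = 84700. Avoidance count = 354817320 − 84700 = 354732620.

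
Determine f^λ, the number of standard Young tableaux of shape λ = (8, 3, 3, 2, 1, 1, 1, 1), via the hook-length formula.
# SYT of shape (8, 3, 3, 2, 1, 1, 1, 1) = 67897830

Hook-length formula: f^λ = n! / Π hook(c), product over all cells c of the Young diagram. For λ = (8, 3, 3, 2, 1, 1, 1, 1), n = 20 boxes. Hook lengths by row (left-to-right, top-to-bottom): [15, 10, 8, 5, 4, 3, 2, 1]; [9, 4, 2]; [8, 3, 1]; [6, 1]; [4]; [3]; [2]; [1]. Product of hooks = 35831808000. So f^λ = 20! / 35831808000 = 2432902008176640000 / 35831808000 = 67897830.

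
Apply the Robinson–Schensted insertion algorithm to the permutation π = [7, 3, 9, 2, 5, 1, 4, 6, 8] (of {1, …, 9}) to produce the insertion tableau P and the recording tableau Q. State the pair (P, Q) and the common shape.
P = [1, 4, 6, 8] / [2, 5] / [3, 9] / [7];  Q = [1, 3, 8, 9] / [2, 5] / [4, 7] / [6];  common shape = (4, 2, 2, 1)

Row-insert the values π_1, π_2, … into P one at a time, bumping the leftmost entry strictly greater than the inserted value down to the next row. The recording tableau Q records, in position (i, j), the step at which that cell was added to P.
  Insert 7 (step 1): P = [7];  Q = [1]
  Insert 3 (step 2): P = [3] / [7];  Q = [1] / [2]
  Insert 9 (step 3): P = [3, 9] / [7];  Q = [1, 3] / [2]
  Insert 2 (step 4): P = [2, 9] / [3] / [7];  Q = [1, 3] / [2] / [4]
  Insert 5 (step 5): P = [2, 5] / [3, 9] / [7];  Q = [1, 3] / [2, 5] / [4]
  Insert 1 (step 6): P = [1, 5] / [2, 9] / [3] / [7];  Q = [1, 3] / [2, 5] / [4] / [6]
  Insert 4 (step 7): P = [1, 4] / [2, 5] / [3, 9] / [7];  Q = [1, 3] / [2, 5] / [4, 7] / [6]
  Insert 6 (step 8): P = [1, 4, 6] / [2, 5] / [3, 9] / [7];  Q = [1, 3, 8] / [2, 5] / [4, 7] / [6]
  Insert 8 (step 9): P = [1, 4, 6, 8] / [2, 5] / [3, 9] / [7];  Q = [1, 3, 8, 9] / [2, 5] / [4, 7] / [6]
Final shape: (4, 2, 2, 1).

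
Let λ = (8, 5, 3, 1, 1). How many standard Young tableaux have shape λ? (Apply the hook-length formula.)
# SYT of shape (8, 5, 3, 1, 1) = 6432426

Hook-length formula: f^λ = n! / Π hook(c), product over all cells c of the Young diagram. For λ = (8, 5, 3, 1, 1), n = 18 boxes. Hook lengths by row (left-to-right, top-to-bottom): [12, 9, 8, 6, 5, 3, 2, 1]; [8, 5, 4, 2, 1]; [5, 2, 1]; [2]; [1]. Product of hooks = 995328000. So f^λ = 18! / 995328000 = 6402373705728000 / 995328000 = 6432426.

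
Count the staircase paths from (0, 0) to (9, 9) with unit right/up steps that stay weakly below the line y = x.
C_9 = 4862

These NE paths below the diagonal are counted by the Catalan number C_n = (1/(n + 1)) · C(2n, n). For n = 9: C_9 = (1/10) · C(18, 9) = 48620/10 = 4862.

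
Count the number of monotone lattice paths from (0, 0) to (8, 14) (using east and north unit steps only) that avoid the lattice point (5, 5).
Number of paths = 264330

Total paths from (0, 0) to (8, 14): C(22, 8) = 319770. Paths through (5, 5): (paths (0, 0) → (5, 5)) × (paths (5, 5) → (8, 14)) = C(10, 5) · C(12, 3) = 252 · 220 = 55440. Avoidance count = 319770 − 55440 = 264330.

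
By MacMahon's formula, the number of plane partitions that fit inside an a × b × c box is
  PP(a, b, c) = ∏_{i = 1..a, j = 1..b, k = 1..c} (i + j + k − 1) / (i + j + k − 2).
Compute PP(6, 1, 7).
PP(6, 1, 7) = 1716

Evaluate the triple product over i = 1..6, j = 1..1, k = 1..7. The factors are (2/1) · (3/2) · (4/3) · (5/4) · (6/5) · (7/6) · (8/7) · (3/2) · … (42 factors total). The numerators and denominators telescope so the product is an integer; carrying out the multiplication exactly gives PP(6, 1, 7) = 1716.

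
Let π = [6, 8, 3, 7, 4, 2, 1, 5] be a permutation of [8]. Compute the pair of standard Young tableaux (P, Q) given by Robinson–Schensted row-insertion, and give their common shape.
P = [1, 4, 5] / [2, 7] / [3] / [6] / [8];  Q = [1, 2, 8] / [3, 4] / [5] / [6] / [7];  common shape = (3, 2, 1, 1, 1)

Row-insert the values π_1, π_2, … into P one at a time, bumping the leftmost entry strictly greater than the inserted value down to the next row. The recording tableau Q records, in position (i, j), the step at which that cell was added to P.
  Insert 6 (step 1): P = [6];  Q = [1]
  Insert 8 (step 2): P = [6, 8];  Q = [1, 2]
  Insert 3 (step 3): P = [3, 8] / [6];  Q = [1, 2] / [3]
  Insert 7 (step 4): P = [3, 7] / [6, 8];  Q = [1, 2] / [3, 4]
  Insert 4 (step 5): P = [3, 4] / [6, 7] / [8];  Q = [1, 2] / [3, 4] / [5]
  Insert 2 (step 6): P = [2, 4] / [3, 7] / [6] / [8];  Q = [1, 2] / [3, 4] / [5] / [6]
  Insert 1 (step 7): P = [1, 4] / [2, 7] / [3] / [6] / [8];  Q = [1, 2] / [3, 4] / [5] / [6] / [7]
  Insert 5 (step 8): P = [1, 4, 5] / [2, 7] / [3] / [6] / [8];  Q = [1, 2, 8] / [3, 4] / [5] / [6] / [7]
Final shape: (3, 2, 1, 1, 1).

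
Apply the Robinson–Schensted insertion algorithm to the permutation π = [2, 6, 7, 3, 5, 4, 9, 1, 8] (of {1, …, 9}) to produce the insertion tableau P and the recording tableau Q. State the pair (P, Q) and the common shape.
P = [1, 3, 4, 8] / [2, 7, 9] / [5] / [6];  Q = [1, 2, 3, 7] / [4, 5, 9] / [6] / [8];  common shape = (4, 3, 1, 1)

Row-insert the values π_1, π_2, … into P one at a time, bumping the leftmost entry strictly greater than the inserted value down to the next row. The recording tableau Q records, in position (i, j), the step at which that cell was added to P.
  Insert 2 (step 1): P = [2];  Q = [1]
  Insert 6 (step 2): P = [2, 6];  Q = [1, 2]
  Insert 7 (step 3): P = [2, 6, 7];  Q = [1, 2, 3]
  Insert 3 (step 4): P = [2, 3, 7] / [6];  Q = [1, 2, 3] / [4]
  Insert 5 (step 5): P = [2, 3, 5] / [6, 7];  Q = [1, 2, 3] / [4, 5]
  Insert 4 (step 6): P = [2, 3, 4] / [5, 7] / [6];  Q = [1, 2, 3] / [4, 5] / [6]
  Insert 9 (step 7): P = [2, 3, 4, 9] / [5, 7] / [6];  Q = [1, 2, 3, 7] / [4, 5] / [6]
  Insert 1 (step 8): P = [1, 3, 4, 9] / [2, 7] / [5] / [6];  Q = [1, 2, 3, 7] / [4, 5] / [6] / [8]
  Insert 8 (step 9): P = [1, 3, 4, 8] / [2, 7, 9] / [5] / [6];  Q = [1, 2, 3, 7] / [4, 5, 9] / [6] / [8]
Final shape: (4, 3, 1, 1).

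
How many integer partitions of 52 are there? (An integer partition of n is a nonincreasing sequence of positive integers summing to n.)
p(52) = 281589

Compute p(n) via the recurrence p(n, m) = p(n, m−1) + p(n−m, m), where p(n, m) counts partitions of n with all parts ≤ m and p(n) = p(n, n). The base cases are p(0, m) = 1 and p(n, 0) = 0 for n > 0. Filling the table yields p(52) = 281589. (Euler's pentagonal recurrence is an alternative.)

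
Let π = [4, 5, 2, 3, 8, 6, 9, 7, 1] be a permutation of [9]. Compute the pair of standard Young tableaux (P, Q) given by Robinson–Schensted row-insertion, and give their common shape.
P = [1, 3, 6, 7] / [2, 5, 8, 9] / [4];  Q = [1, 2, 5, 7] / [3, 4, 6, 8] / [9];  common shape = (4, 4, 1)

Row-insert the values π_1, π_2, … into P one at a time, bumping the leftmost entry strictly greater than the inserted value down to the next row. The recording tableau Q records, in position (i, j), the step at which that cell was added to P.
  Insert 4 (step 1): P = [4];  Q = [1]
  Insert 5 (step 2): P = [4, 5];  Q = [1, 2]
  Insert 2 (step 3): P = [2, 5] / [4];  Q = [1, 2] / [3]
  Insert 3 (step 4): P = [2, 3] / [4, 5];  Q = [1, 2] / [3, 4]
  Insert 8 (step 5): P = [2, 3, 8] / [4, 5];  Q = [1, 2, 5] / [3, 4]
  Insert 6 (step 6): P = [2, 3, 6] / [4, 5, 8];  Q = [1, 2, 5] / [3, 4, 6]
  Insert 9 (step 7): P = [2, 3, 6, 9] / [4, 5, 8];  Q = [1, 2, 5, 7] / [3, 4, 6]
  Insert 7 (step 8): P = [2, 3, 6, 7] / [4, 5, 8, 9];  Q = [1, 2, 5, 7] / [3, 4, 6, 8]
  Insert 1 (step 9): P = [1, 3, 6, 7] / [2, 5, 8, 9] / [4];  Q = [1, 2, 5, 7] / [3, 4, 6, 8] / [9]
Final shape: (4, 4, 1).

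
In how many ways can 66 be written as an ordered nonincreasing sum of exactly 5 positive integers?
p(66, 5 parts) = 7599

Partitions of n into exactly k parts are in bijection with partitions of n − k into at most k parts (subtract 1 from each part). So p(66, exactly 5) = p(61, parts ≤ 5). Computing via the recurrence p(m, j) = p(m, j−1) + p(m−j, j) gives 7599.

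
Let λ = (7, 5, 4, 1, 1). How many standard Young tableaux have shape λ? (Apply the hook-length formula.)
# SYT of shape (7, 5, 4, 1, 1) = 6265350

Hook-length formula: f^λ = n! / Π hook(c), product over all cells c of the Young diagram. For λ = (7, 5, 4, 1, 1), n = 18 boxes. Hook lengths by row (left-to-right, top-to-bottom): [11, 8, 7, 6, 4, 2, 1]; [8, 5, 4, 3, 1]; [6, 3, 2, 1]; [2]; [1]. Product of hooks = 1021870080. So f^λ = 18! / 1021870080 = 6402373705728000 / 1021870080 = 6265350.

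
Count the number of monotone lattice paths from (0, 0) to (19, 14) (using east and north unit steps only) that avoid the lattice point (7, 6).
Number of paths = 602644680

Total paths from (0, 0) to (19, 14): C(33, 19) = 818809200. Paths through (7, 6): (paths (0, 0) → (7, 6)) × (paths (7, 6) → (19, 14)) = C(13, 7) · C(20, 12) = 1716 · 125970 = 216164520. Avoidance count = 818809200 − 216164520 = 602644680.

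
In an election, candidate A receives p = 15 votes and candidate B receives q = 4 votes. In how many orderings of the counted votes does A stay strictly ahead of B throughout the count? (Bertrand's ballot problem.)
Strict-lead orderings = 2244

Total orderings of the 19 votes with 15 for A: C(19, 15) = 3876. By the Bertrand ballot formula (Cycle Lemma / reflection principle), the number of orderings in which A is strictly ahead of B throughout is (p − q)/(p + q) · C(p + q, p) = (15 − 4)/(15 + 4) · 3876 = 2244.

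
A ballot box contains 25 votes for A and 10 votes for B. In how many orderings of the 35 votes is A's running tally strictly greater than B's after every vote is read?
Strict-lead orderings = 78676884

Total orderings of the 35 votes with 25 for A: C(35, 25) = 183579396. By the Bertrand ballot formula (Cycle Lemma / reflection principle), the number of orderings in which A is strictly ahead of B throughout is (p − q)/(p + q) · C(p + q, p) = (25 − 10)/(25 + 10) · 183579396 = 78676884.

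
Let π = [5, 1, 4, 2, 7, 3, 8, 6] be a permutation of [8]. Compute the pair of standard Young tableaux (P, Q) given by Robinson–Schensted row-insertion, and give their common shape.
P = [1, 2, 3, 6] / [4, 7, 8] / [5];  Q = [1, 3, 5, 7] / [2, 6, 8] / [4];  common shape = (4, 3, 1)

Row-insert the values π_1, π_2, … into P one at a time, bumping the leftmost entry strictly greater than the inserted value down to the next row. The recording tableau Q records, in position (i, j), the step at which that cell was added to P.
  Insert 5 (step 1): P = [5];  Q = [1]
  Insert 1 (step 2): P = [1] / [5];  Q = [1] / [2]
  Insert 4 (step 3): P = [1, 4] / [5];  Q = [1, 3] / [2]
  Insert 2 (step 4): P = [1, 2] / [4] / [5];  Q = [1, 3] / [2] / [4]
  Insert 7 (step 5): P = [1, 2, 7] / [4] / [5];  Q = [1, 3, 5] / [2] / [4]
  Insert 3 (step 6): P = [1, 2, 3] / [4, 7] / [5];  Q = [1, 3, 5] / [2, 6] / [4]
  Insert 8 (step 7): P = [1, 2, 3, 8] / [4, 7] / [5];  Q = [1, 3, 5, 7] / [2, 6] / [4]
  Insert 6 (step 8): P = [1, 2, 3, 6] / [4, 7, 8] / [5];  Q = [1, 3, 5, 7] / [2, 6, 8] / [4]
Final shape: (4, 3, 1).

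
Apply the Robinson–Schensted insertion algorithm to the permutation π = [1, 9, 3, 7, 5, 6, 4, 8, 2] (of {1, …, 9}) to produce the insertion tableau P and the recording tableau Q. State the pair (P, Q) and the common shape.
P = [1, 2, 4, 6, 8] / [3] / [5] / [7] / [9];  Q = [1, 2, 4, 6, 8] / [3] / [5] / [7] / [9];  common shape = (5, 1, 1, 1, 1)

Row-insert the values π_1, π_2, … into P one at a time, bumping the leftmost entry strictly greater than the inserted value down to the next row. The recording tableau Q records, in position (i, j), the step at which that cell was added to P.
  Insert 1 (step 1): P = [1];  Q = [1]
  Insert 9 (step 2): P = [1, 9];  Q = [1, 2]
  Insert 3 (step 3): P = [1, 3] / [9];  Q = [1, 2] / [3]
  Insert 7 (step 4): P = [1, 3, 7] / [9];  Q = [1, 2, 4] / [3]
  Insert 5 (step 5): P = [1, 3, 5] / [7] / [9];  Q = [1, 2, 4] / [3] / [5]
  Insert 6 (step 6): P = [1, 3, 5, 6] / [7] / [9];  Q = [1, 2, 4, 6] / [3] / [5]
  Insert 4 (step 7): P = [1, 3, 4, 6] / [5] / [7] / [9];  Q = [1, 2, 4, 6] / [3] / [5] / [7]
  Insert 8 (step 8): P = [1, 3, 4, 6, 8] / [5] / [7] / [9];  Q = [1, 2, 4, 6, 8] / [3] / [5] / [7]
  Insert 2 (step 9): P = [1, 2, 4, 6, 8] / [3] / [5] / [7] / [9];  Q = [1, 2, 4, 6, 8] / [3] / [5] / [7] / [9]
Final shape: (5, 1, 1, 1, 1).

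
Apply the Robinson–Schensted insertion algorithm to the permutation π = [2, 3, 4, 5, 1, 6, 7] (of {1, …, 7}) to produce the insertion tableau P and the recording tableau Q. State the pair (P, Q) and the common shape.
P = [1, 3, 4, 5, 6, 7] / [2];  Q = [1, 2, 3, 4, 6, 7] / [5];  common shape = (6, 1)

Row-insert the values π_1, π_2, … into P one at a time, bumping the leftmost entry strictly greater than the inserted value down to the next row. The recording tableau Q records, in position (i, j), the step at which that cell was added to P.
  Insert 2 (step 1): P = [2];  Q = [1]
  Insert 3 (step 2): P = [2, 3];  Q = [1, 2]
  Insert 4 (step 3): P = [2, 3, 4];  Q = [1, 2, 3]
  Insert 5 (step 4): P = [2, 3, 4, 5];  Q = [1, 2, 3, 4]
  Insert 1 (step 5): P = [1, 3, 4, 5] / [2];  Q = [1, 2, 3, 4] / [5]
  Insert 6 (step 6): P = [1, 3, 4, 5, 6] / [2];  Q = [1, 2, 3, 4, 6] / [5]
  Insert 7 (step 7): P = [1, 3, 4, 5, 6, 7] / [2];  Q = [1, 2, 3, 4, 6, 7] / [5]
Final shape: (6, 1).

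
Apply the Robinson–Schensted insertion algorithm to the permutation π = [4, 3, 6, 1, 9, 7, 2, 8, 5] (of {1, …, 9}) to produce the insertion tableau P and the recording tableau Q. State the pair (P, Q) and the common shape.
P = [1, 2, 5, 8] / [3, 6, 7] / [4, 9];  Q = [1, 3, 5, 8] / [2, 6, 9] / [4, 7];  common shape = (4, 3, 2)

Row-insert the values π_1, π_2, … into P one at a time, bumping the leftmost entry strictly greater than the inserted value down to the next row. The recording tableau Q records, in position (i, j), the step at which that cell was added to P.
  Insert 4 (step 1): P = [4];  Q = [1]
  Insert 3 (step 2): P = [3] / [4];  Q = [1] / [2]
  Insert 6 (step 3): P = [3, 6] / [4];  Q = [1, 3] / [2]
  Insert 1 (step 4): P = [1, 6] / [3] / [4];  Q = [1, 3] / [2] / [4]
  Insert 9 (step 5): P = [1, 6, 9] / [3] / [4];  Q = [1, 3, 5] / [2] / [4]
  Insert 7 (step 6): P = [1, 6, 7] / [3, 9] / [4];  Q = [1, 3, 5] / [2, 6] / [4]
  Insert 2 (step 7): P = [1, 2, 7] / [3, 6] / [4, 9];  Q = [1, 3, 5] / [2, 6] / [4, 7]
  Insert 8 (step 8): P = [1, 2, 7, 8] / [3, 6] / [4, 9];  Q = [1, 3, 5, 8] / [2, 6] / [4, 7]
  Insert 5 (step 9): P = [1, 2, 5, 8] / [3, 6, 7] / [4, 9];  Q = [1, 3, 5, 8] / [2, 6, 9] / [4, 7]
Final shape: (4, 3, 2).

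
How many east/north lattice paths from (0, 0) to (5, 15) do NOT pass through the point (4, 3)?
Number of paths = 15049

Total paths from (0, 0) to (5, 15): C(20, 5) = 15504. Paths through (4, 3): (paths (0, 0) → (4, 3)) × (paths (4, 3) → (5, 15)) = C(7, 4) · C(13, 1) = 35 · 13 = 455. Avoidance count = 15504 − 455 = 15049.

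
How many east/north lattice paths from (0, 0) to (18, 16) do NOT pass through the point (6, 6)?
Number of paths = 1606460526

Total paths from (0, 0) to (18, 16): C(34, 18) = 2203961430. Paths through (6, 6): (paths (0, 0) → (6, 6)) × (paths (6, 6) → (18, 16)) = C(12, 6) · C(22, 12) = 924 · 646646 = 597500904. Avoidance count = 2203961430 − 597500904 = 1606460526.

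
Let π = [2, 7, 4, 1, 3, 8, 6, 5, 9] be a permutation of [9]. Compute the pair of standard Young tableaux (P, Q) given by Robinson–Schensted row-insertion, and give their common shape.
P = [1, 3, 5, 9] / [2, 4, 6] / [7, 8];  Q = [1, 2, 6, 9] / [3, 5, 7] / [4, 8];  common shape = (4, 3, 2)

Row-insert the values π_1, π_2, … into P one at a time, bumping the leftmost entry strictly greater than the inserted value down to the next row. The recording tableau Q records, in position (i, j), the step at which that cell was added to P.
  Insert 2 (step 1): P = [2];  Q = [1]
  Insert 7 (step 2): P = [2, 7];  Q = [1, 2]
  Insert 4 (step 3): P = [2, 4] / [7];  Q = [1, 2] / [3]
  Insert 1 (step 4): P = [1, 4] / [2] / [7];  Q = [1, 2] / [3] / [4]
  Insert 3 (step 5): P = [1, 3] / [2, 4] / [7];  Q = [1, 2] / [3, 5] / [4]
  Insert 8 (step 6): P = [1, 3, 8] / [2, 4] / [7];  Q = [1, 2, 6] / [3, 5] / [4]
  Insert 6 (step 7): P = [1, 3, 6] / [2, 4, 8] / [7];  Q = [1, 2, 6] / [3, 5, 7] / [4]
  Insert 5 (step 8): P = [1, 3, 5] / [2, 4, 6] / [7, 8];  Q = [1, 2, 6] / [3, 5, 7] / [4, 8]
  Insert 9 (step 9): P = [1, 3, 5, 9] / [2, 4, 6] / [7, 8];  Q = [1, 2, 6, 9] / [3, 5, 7] / [4, 8]
Final shape: (4, 3, 2).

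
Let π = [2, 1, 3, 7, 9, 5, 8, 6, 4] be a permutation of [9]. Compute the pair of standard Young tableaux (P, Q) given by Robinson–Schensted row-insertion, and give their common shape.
P = [1, 3, 4, 6] / [2, 5, 8] / [7] / [9];  Q = [1, 3, 4, 5] / [2, 6, 7] / [8] / [9];  common shape = (4, 3, 1, 1)

Row-insert the values π_1, π_2, … into P one at a time, bumping the leftmost entry strictly greater than the inserted value down to the next row. The recording tableau Q records, in position (i, j), the step at which that cell was added to P.
  Insert 2 (step 1): P = [2];  Q = [1]
  Insert 1 (step 2): P = [1] / [2];  Q = [1] / [2]
  Insert 3 (step 3): P = [1, 3] / [2];  Q = [1, 3] / [2]
  Insert 7 (step 4): P = [1, 3, 7] / [2];  Q = [1, 3, 4] / [2]
  Insert 9 (step 5): P = [1, 3, 7, 9] / [2];  Q = [1, 3, 4, 5] / [2]
  Insert 5 (step 6): P = [1, 3, 5, 9] / [2, 7];  Q = [1, 3, 4, 5] / [2, 6]
  Insert 8 (step 7): P = [1, 3, 5, 8] / [2, 7, 9];  Q = [1, 3, 4, 5] / [2, 6, 7]
  Insert 6 (step 8): P = [1, 3, 5, 6] / [2, 7, 8] / [9];  Q = [1, 3, 4, 5] / [2, 6, 7] / [8]
  Insert 4 (step 9): P = [1, 3, 4, 6] / [2, 5, 8] / [7] / [9];  Q = [1, 3, 4, 5] / [2, 6, 7] / [8] / [9]
Final shape: (4, 3, 1, 1).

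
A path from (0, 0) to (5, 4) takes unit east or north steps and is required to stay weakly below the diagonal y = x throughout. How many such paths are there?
Number of paths = 42

By the reflection principle (André's argument), the number of monotone paths to (5, 4) with n ≤ m that never go above y = x is C(9, 5) − C(9, 6) = 126 − 84 = 42.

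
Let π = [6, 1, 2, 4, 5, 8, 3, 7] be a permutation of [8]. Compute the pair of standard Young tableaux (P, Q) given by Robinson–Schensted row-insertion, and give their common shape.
P = [1, 2, 3, 5, 7] / [4, 8] / [6];  Q = [1, 3, 4, 5, 6] / [2, 8] / [7];  common shape = (5, 2, 1)

Row-insert the values π_1, π_2, … into P one at a time, bumping the leftmost entry strictly greater than the inserted value down to the next row. The recording tableau Q records, in position (i, j), the step at which that cell was added to P.
  Insert 6 (step 1): P = [6];  Q = [1]
  Insert 1 (step 2): P = [1] / [6];  Q = [1] / [2]
  Insert 2 (step 3): P = [1, 2] / [6];  Q = [1, 3] / [2]
  Insert 4 (step 4): P = [1, 2, 4] / [6];  Q = [1, 3, 4] / [2]
  Insert 5 (step 5): P = [1, 2, 4, 5] / [6];  Q = [1, 3, 4, 5] / [2]
  Insert 8 (step 6): P = [1, 2, 4, 5, 8] / [6];  Q = [1, 3, 4, 5, 6] / [2]
  Insert 3 (step 7): P = [1, 2, 3, 5, 8] / [4] / [6];  Q = [1, 3, 4, 5, 6] / [2] / [7]
  Insert 7 (step 8): P = [1, 2, 3, 5, 7] / [4, 8] / [6];  Q = [1, 3, 4, 5, 6] / [2, 8] / [7]
Final shape: (5, 2, 1).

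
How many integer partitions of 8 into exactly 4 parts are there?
p(8, 4 parts) = 5

Partitions of n into exactly k parts ↔ partitions of n − k into at most k parts (subtract 1 from each part). For n = 8, k = 4, the partitions are: 5+1+1+1, 4+2+1+1, 3+3+1+1, 3+2+2+1, 2+2+2+2. Count = 5.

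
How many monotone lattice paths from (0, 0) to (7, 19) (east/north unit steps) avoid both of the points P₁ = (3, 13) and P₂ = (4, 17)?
Number of paths = 508350

Inclusion–exclusion. Total paths: C(26, 7) = 657800. Through P₁: C(16, 3)·C(10, 4) = 117600. Through P₂: C(21, 4)·C(5, 3) = 59850. Since P₁ is strictly southwest of P₂, a monotone path through both must visit P₁ then P₂; paths through both = C(16, 3)·C(5, 1)·C(5, 3) = 28000. Avoid both = 657800 − 117600 − 59850 + 28000 = 508350.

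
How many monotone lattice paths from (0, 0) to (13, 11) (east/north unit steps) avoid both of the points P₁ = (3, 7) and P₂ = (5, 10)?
Number of paths = 2359797

Inclusion–exclusion. Total paths: C(24, 13) = 2496144. Through P₁: C(10, 3)·C(14, 10) = 120120. Through P₂: C(15, 5)·C(9, 8) = 27027. Since P₁ is strictly southwest of P₂, a monotone path through both must visit P₁ then P₂; paths through both = C(10, 3)·C(5, 2)·C(9, 8) = 10800. Avoid both = 2496144 − 120120 − 27027 + 10800 = 2359797.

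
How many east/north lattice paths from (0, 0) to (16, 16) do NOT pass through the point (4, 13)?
Number of paths = 599997490

Total paths from (0, 0) to (16, 16): C(32, 16) = 601080390. Paths through (4, 13): (paths (0, 0) → (4, 13)) × (paths (4, 13) → (16, 16)) = C(17, 4) · C(15, 12) = 2380 · 455 = 1082900. Avoidance count = 601080390 − 1082900 = 599997490.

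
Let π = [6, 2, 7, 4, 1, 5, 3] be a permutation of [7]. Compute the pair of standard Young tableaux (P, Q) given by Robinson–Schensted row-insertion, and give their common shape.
P = [1, 3, 5] / [2, 4] / [6, 7];  Q = [1, 3, 6] / [2, 4] / [5, 7];  common shape = (3, 2, 2)

Row-insert the values π_1, π_2, … into P one at a time, bumping the leftmost entry strictly greater than the inserted value down to the next row. The recording tableau Q records, in position (i, j), the step at which that cell was added to P.
  Insert 6 (step 1): P = [6];  Q = [1]
  Insert 2 (step 2): P = [2] / [6];  Q = [1] / [2]
  Insert 7 (step 3): P = [2, 7] / [6];  Q = [1, 3] / [2]
  Insert 4 (step 4): P = [2, 4] / [6, 7];  Q = [1, 3] / [2, 4]
  Insert 1 (step 5): P = [1, 4] / [2, 7] / [6];  Q = [1, 3] / [2, 4] / [5]
  Insert 5 (step 6): P = [1, 4, 5] / [2, 7] / [6];  Q = [1, 3, 6] / [2, 4] / [5]
  Insert 3 (step 7): P = [1, 3, 5] / [2, 4] / [6, 7];  Q = [1, 3, 6] / [2, 4] / [5, 7]
Final shape: (3, 2, 2).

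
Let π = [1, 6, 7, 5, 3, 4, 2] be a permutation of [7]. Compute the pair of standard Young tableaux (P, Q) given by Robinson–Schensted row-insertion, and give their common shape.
P = [1, 2, 4] / [3, 7] / [5] / [6];  Q = [1, 2, 3] / [4, 6] / [5] / [7];  common shape = (3, 2, 1, 1)

Row-insert the values π_1, π_2, … into P one at a time, bumping the leftmost entry strictly greater than the inserted value down to the next row. The recording tableau Q records, in position (i, j), the step at which that cell was added to P.
  Insert 1 (step 1): P = [1];  Q = [1]
  Insert 6 (step 2): P = [1, 6];  Q = [1, 2]
  Insert 7 (step 3): P = [1, 6, 7];  Q = [1, 2, 3]
  Insert 5 (step 4): P = [1, 5, 7] / [6];  Q = [1, 2, 3] / [4]
  Insert 3 (step 5): P = [1, 3, 7] / [5] / [6];  Q = [1, 2, 3] / [4] / [5]
  Insert 4 (step 6): P = [1, 3, 4] / [5, 7] / [6];  Q = [1, 2, 3] / [4, 6] / [5]
  Insert 2 (step 7): P = [1, 2, 4] / [3, 7] / [5] / [6];  Q = [1, 2, 3] / [4, 6] / [5] / [7]
Final shape: (3, 2, 1, 1).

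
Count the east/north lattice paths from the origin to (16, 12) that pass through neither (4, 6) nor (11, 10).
Number of paths = 20571579

Inclusion–exclusion. Total paths: C(28, 16) = 30421755. Through P₁: C(10, 4)·C(18, 12) = 3898440. Through P₂: C(21, 11)·C(7, 5) = 7407036. Since P₁ is strictly southwest of P₂, a monotone path through both must visit P₁ then P₂; paths through both = C(10, 4)·C(11, 7)·C(7, 5) = 1455300. Avoid both = 30421755 − 3898440 − 7407036 + 1455300 = 20571579.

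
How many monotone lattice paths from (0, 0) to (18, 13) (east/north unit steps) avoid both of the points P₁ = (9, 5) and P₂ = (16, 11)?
Number of paths = 99969677

Inclusion–exclusion. Total paths: C(31, 18) = 206253075. Through P₁: C(14, 9)·C(17, 9) = 48668620. Through P₂: C(27, 16)·C(4, 2) = 78227370. Since P₁ is strictly southwest of P₂, a monotone path through both must visit P₁ then P₂; paths through both = C(14, 9)·C(13, 7)·C(4, 2) = 20612592. Avoid both = 206253075 − 48668620 − 78227370 + 20612592 = 99969677.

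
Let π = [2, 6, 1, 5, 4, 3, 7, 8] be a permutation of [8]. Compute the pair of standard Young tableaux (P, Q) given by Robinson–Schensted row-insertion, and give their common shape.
P = [1, 3, 7, 8] / [2, 4] / [5] / [6];  Q = [1, 2, 7, 8] / [3, 4] / [5] / [6];  common shape = (4, 2, 1, 1)

Row-insert the values π_1, π_2, … into P one at a time, bumping the leftmost entry strictly greater than the inserted value down to the next row. The recording tableau Q records, in position (i, j), the step at which that cell was added to P.
  Insert 2 (step 1): P = [2];  Q = [1]
  Insert 6 (step 2): P = [2, 6];  Q = [1, 2]
  Insert 1 (step 3): P = [1, 6] / [2];  Q = [1, 2] / [3]
  Insert 5 (step 4): P = [1, 5] / [2, 6];  Q = [1, 2] / [3, 4]
  Insert 4 (step 5): P = [1, 4] / [2, 5] / [6];  Q = [1, 2] / [3, 4] / [5]
  Insert 3 (step 6): P = [1, 3] / [2, 4] / [5] / [6];  Q = [1, 2] / [3, 4] / [5] / [6]
  Insert 7 (step 7): P = [1, 3, 7] / [2, 4] / [5] / [6];  Q = [1, 2, 7] / [3, 4] / [5] / [6]
  Insert 8 (step 8): P = [1, 3, 7, 8] / [2, 4] / [5] / [6];  Q = [1, 2, 7, 8] / [3, 4] / [5] / [6]
Final shape: (4, 2, 1, 1).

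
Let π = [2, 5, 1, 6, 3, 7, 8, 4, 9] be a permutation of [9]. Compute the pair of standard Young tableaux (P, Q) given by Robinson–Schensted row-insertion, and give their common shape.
P = [1, 3, 4, 7, 8, 9] / [2, 5, 6];  Q = [1, 2, 4, 6, 7, 9] / [3, 5, 8];  common shape = (6, 3)

Row-insert the values π_1, π_2, … into P one at a time, bumping the leftmost entry strictly greater than the inserted value down to the next row. The recording tableau Q records, in position (i, j), the step at which that cell was added to P.
  Insert 2 (step 1): P = [2];  Q = [1]
  Insert 5 (step 2): P = [2, 5];  Q = [1, 2]
  Insert 1 (step 3): P = [1, 5] / [2];  Q = [1, 2] / [3]
  Insert 6 (step 4): P = [1, 5, 6] / [2];  Q = [1, 2, 4] / [3]
  Insert 3 (step 5): P = [1, 3, 6] / [2, 5];  Q = [1, 2, 4] / [3, 5]
  Insert 7 (step 6): P = [1, 3, 6, 7] / [2, 5];  Q = [1, 2, 4, 6] / [3, 5]
  Insert 8 (step 7): P = [1, 3, 6, 7, 8] / [2, 5];  Q = [1, 2, 4, 6, 7] / [3, 5]
  Insert 4 (step 8): P = [1, 3, 4, 7, 8] / [2, 5, 6];  Q = [1, 2, 4, 6, 7] / [3, 5, 8]
  Insert 9 (step 9): P = [1, 3, 4, 7, 8, 9] / [2, 5, 6];  Q = [1, 2, 4, 6, 7, 9] / [3, 5, 8]
Final shape: (6, 3).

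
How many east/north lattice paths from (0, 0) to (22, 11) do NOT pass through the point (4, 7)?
Number of paths = 191122770

Total paths from (0, 0) to (22, 11): C(33, 22) = 193536720. Paths through (4, 7): (paths (0, 0) → (4, 7)) × (paths (4, 7) → (22, 11)) = C(11, 4) · C(22, 18) = 330 · 7315 = 2413950. Avoidance count = 193536720 − 2413950 = 191122770.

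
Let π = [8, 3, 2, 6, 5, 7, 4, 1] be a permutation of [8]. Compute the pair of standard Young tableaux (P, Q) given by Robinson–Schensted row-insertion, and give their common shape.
P = [1, 4, 7] / [2, 5] / [3] / [6] / [8];  Q = [1, 4, 6] / [2, 5] / [3] / [7] / [8];  common shape = (3, 2, 1, 1, 1)

Row-insert the values π_1, π_2, … into P one at a time, bumping the leftmost entry strictly greater than the inserted value down to the next row. The recording tableau Q records, in position (i, j), the step at which that cell was added to P.
  Insert 8 (step 1): P = [8];  Q = [1]
  Insert 3 (step 2): P = [3] / [8];  Q = [1] / [2]
  Insert 2 (step 3): P = [2] / [3] / [8];  Q = [1] / [2] / [3]
  Insert 6 (step 4): P = [2, 6] / [3] / [8];  Q = [1, 4] / [2] / [3]
  Insert 5 (step 5): P = [2, 5] / [3, 6] / [8];  Q = [1, 4] / [2, 5] / [3]
  Insert 7 (step 6): P = [2, 5, 7] / [3, 6] / [8];  Q = [1, 4, 6] / [2, 5] / [3]
  Insert 4 (step 7): P = [2, 4, 7] / [3, 5] / [6] / [8];  Q = [1, 4, 6] / [2, 5] / [3] / [7]
  Insert 1 (step 8): P = [1, 4, 7] / [2, 5] / [3] / [6] / [8];  Q = [1, 4, 6] / [2, 5] / [3] / [7] / [8]
Final shape: (3, 2, 1, 1, 1).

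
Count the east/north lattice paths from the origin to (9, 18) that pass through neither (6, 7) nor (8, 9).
Number of paths = 3922061

Inclusion–exclusion. Total paths: C(27, 9) = 4686825. Through P₁: C(13, 6)·C(14, 3) = 624624. Through P₂: C(17, 8)·C(10, 1) = 243100. Since P₁ is strictly southwest of P₂, a monotone path through both must visit P₁ then P₂; paths through both = C(13, 6)·C(4, 2)·C(10, 1) = 102960. Avoid both = 4686825 − 624624 − 243100 + 102960 = 3922061.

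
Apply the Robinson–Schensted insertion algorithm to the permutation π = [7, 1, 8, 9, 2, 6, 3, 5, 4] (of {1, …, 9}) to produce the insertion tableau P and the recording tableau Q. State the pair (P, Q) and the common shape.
P = [1, 2, 3, 4] / [5, 8, 9] / [6] / [7];  Q = [1, 3, 4, 8] / [2, 5, 6] / [7] / [9];  common shape = (4, 3, 1, 1)

Row-insert the values π_1, π_2, … into P one at a time, bumping the leftmost entry strictly greater than the inserted value down to the next row. The recording tableau Q records, in position (i, j), the step at which that cell was added to P.
  Insert 7 (step 1): P = [7];  Q = [1]
  Insert 1 (step 2): P = [1] / [7];  Q = [1] / [2]
  Insert 8 (step 3): P = [1, 8] / [7];  Q = [1, 3] / [2]
  Insert 9 (step 4): P = [1, 8, 9] / [7];  Q = [1, 3, 4] / [2]
  Insert 2 (step 5): P = [1, 2, 9] / [7, 8];  Q = [1, 3, 4] / [2, 5]
  Insert 6 (step 6): P = [1, 2, 6] / [7, 8, 9];  Q = [1, 3, 4] / [2, 5, 6]
  Insert 3 (step 7): P = [1, 2, 3] / [6, 8, 9] / [7];  Q = [1, 3, 4] / [2, 5, 6] / [7]
  Insert 5 (step 8): P = [1, 2, 3, 5] / [6, 8, 9] / [7];  Q = [1, 3, 4, 8] / [2, 5, 6] / [7]
  Insert 4 (step 9): P = [1, 2, 3, 4] / [5, 8, 9] / [6] / [7];  Q = [1, 3, 4, 8] / [2, 5, 6] / [7] / [9]
Final shape: (4, 3, 1, 1).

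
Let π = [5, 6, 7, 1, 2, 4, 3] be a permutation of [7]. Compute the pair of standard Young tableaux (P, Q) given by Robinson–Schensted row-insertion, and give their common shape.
P = [1, 2, 3] / [4, 6, 7] / [5];  Q = [1, 2, 3] / [4, 5, 6] / [7];  common shape = (3, 3, 1)

Row-insert the values π_1, π_2, … into P one at a time, bumping the leftmost entry strictly greater than the inserted value down to the next row. The recording tableau Q records, in position (i, j), the step at which that cell was added to P.
  Insert 5 (step 1): P = [5];  Q = [1]
  Insert 6 (step 2): P = [5, 6];  Q = [1, 2]
  Insert 7 (step 3): P = [5, 6, 7];  Q = [1, 2, 3]
  Insert 1 (step 4): P = [1, 6, 7] / [5];  Q = [1, 2, 3] / [4]
  Insert 2 (step 5): P = [1, 2, 7] / [5, 6];  Q = [1, 2, 3] / [4, 5]
  Insert 4 (step 6): P = [1, 2, 4] / [5, 6, 7];  Q = [1, 2, 3] / [4, 5, 6]
  Insert 3 (step 7): P = [1, 2, 3] / [4, 6, 7] / [5];  Q = [1, 2, 3] / [4, 5, 6] / [7]
Final shape: (3, 3, 1).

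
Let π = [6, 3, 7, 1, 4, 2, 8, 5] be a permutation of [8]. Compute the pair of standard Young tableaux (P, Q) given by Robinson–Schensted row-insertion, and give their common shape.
P = [1, 2, 5] / [3, 4, 8] / [6, 7];  Q = [1, 3, 7] / [2, 5, 8] / [4, 6];  common shape = (3, 3, 2)

Row-insert the values π_1, π_2, … into P one at a time, bumping the leftmost entry strictly greater than the inserted value down to the next row. The recording tableau Q records, in position (i, j), the step at which that cell was added to P.
  Insert 6 (step 1): P = [6];  Q = [1]
  Insert 3 (step 2): P = [3] / [6];  Q = [1] / [2]
  Insert 7 (step 3): P = [3, 7] / [6];  Q = [1, 3] / [2]
  Insert 1 (step 4): P = [1, 7] / [3] / [6];  Q = [1, 3] / [2] / [4]
  Insert 4 (step 5): P = [1, 4] / [3, 7] / [6];  Q = [1, 3] / [2, 5] / [4]
  Insert 2 (step 6): P = [1, 2] / [3, 4] / [6, 7];  Q = [1, 3] / [2, 5] / [4, 6]
  Insert 8 (step 7): P = [1, 2, 8] / [3, 4] / [6, 7];  Q = [1, 3, 7] / [2, 5] / [4, 6]
  Insert 5 (step 8): P = [1, 2, 5] / [3, 4, 8] / [6, 7];  Q = [1, 3, 7] / [2, 5, 8] / [4, 6]
Final shape: (3, 3, 2).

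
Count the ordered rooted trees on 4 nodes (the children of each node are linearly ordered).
C_3 = 5

These ordered rooted trees are counted by the Catalan number C_n = (1/(n + 1)) · C(2n, n). For n = 3: C_3 = (1/4) · C(6, 3) = 20/4 = 5.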